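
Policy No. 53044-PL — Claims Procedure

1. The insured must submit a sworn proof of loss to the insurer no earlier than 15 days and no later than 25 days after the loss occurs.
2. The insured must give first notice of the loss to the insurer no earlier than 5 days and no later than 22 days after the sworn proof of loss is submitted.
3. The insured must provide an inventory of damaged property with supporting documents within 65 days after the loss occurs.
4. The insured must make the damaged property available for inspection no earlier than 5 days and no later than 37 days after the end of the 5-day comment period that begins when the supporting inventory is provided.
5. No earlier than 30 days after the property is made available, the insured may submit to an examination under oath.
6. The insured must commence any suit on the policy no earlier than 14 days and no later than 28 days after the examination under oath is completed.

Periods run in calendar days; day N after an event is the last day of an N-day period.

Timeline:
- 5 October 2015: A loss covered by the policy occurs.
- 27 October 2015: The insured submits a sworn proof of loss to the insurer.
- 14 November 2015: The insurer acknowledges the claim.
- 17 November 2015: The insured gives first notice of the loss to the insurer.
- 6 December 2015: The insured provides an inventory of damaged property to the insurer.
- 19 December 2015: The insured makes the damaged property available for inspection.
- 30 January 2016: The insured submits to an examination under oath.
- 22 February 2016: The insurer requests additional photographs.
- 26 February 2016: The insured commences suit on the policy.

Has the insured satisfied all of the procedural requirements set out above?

(1) the permitted window runs from 5 October 2015 + 15 = 20 October 2015 to 5 October 2015 + 25 = 30 October 2015; done 27 October 2015, which is between those dates.
(2) the permitted window runs from 27 October 2015 + 5 = 1 November 2015 to 27 October 2015 + 22 = 18 November 2015; done 17 November 2015, which is between those dates.
(3) due by 5 October 2015 + 65 days = 9 December 2015; 6 December 2015 is within that limit.
(4) the permitted window runs from 11 December 2015 + 5 = 16 December 2015 to 11 December 2015 + 37 = 17 January 2016; 19 December 2015 falls inside that range.
(5) permitted from 19 December 2015 + 30 days = 18 January 2016 onward; done 30 January 2016 — permitted.
(6) the permitted window runs from 30 January 2016 + 14 = 13 February 2016 to 30 January 2016 + 28 = 27 February 2016; done 26 February 2016 — within the window.

Yes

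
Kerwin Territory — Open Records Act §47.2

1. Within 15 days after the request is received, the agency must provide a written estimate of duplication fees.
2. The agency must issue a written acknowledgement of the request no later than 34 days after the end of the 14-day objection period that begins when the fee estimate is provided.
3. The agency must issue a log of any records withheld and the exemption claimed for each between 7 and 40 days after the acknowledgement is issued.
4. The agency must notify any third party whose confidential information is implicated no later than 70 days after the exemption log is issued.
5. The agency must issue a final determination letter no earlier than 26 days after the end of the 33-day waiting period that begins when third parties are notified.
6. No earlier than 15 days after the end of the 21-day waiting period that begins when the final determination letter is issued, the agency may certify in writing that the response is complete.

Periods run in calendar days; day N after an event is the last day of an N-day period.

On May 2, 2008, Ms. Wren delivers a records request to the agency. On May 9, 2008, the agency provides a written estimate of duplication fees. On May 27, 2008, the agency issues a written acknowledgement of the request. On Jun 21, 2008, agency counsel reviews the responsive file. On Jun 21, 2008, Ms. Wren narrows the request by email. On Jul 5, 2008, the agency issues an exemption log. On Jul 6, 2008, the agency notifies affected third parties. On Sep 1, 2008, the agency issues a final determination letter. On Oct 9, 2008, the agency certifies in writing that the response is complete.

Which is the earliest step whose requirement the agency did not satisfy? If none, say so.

Step 5

Step 1 — counting 15 days from May 2, 2008 (when the request is received) gives a deadline of May 17, 2008; done May 9, 2008 — timely.
Step 2 — counting 34 days from May 23, 2008 (end of the 14-day objection period, which began when the fee estimate is provided on May 9, 2008) gives a deadline of Jun 26, 2008; done May 27, 2008 — timely.
Step 3 — 7 and 40 days from May 27, 2008 (when the acknowledgement is issued) are Jun 3, 2008 and Jul 6, 2008 respectively; Jul 5, 2008 falls inside that range.
Step 4 — counting 70 days from Jul 5, 2008 (when the exemption log is issued) gives a deadline of Sep 13, 2008; Jul 6, 2008 is within that limit.
Step 5 — must wait 26 days from Aug 8, 2008 (end of the 33-day waiting period, which began when third parties are notified on Jul 6, 2008), so not before Sep 3, 2008; Sep 1, 2008 is 2 days before the earliest permitted date.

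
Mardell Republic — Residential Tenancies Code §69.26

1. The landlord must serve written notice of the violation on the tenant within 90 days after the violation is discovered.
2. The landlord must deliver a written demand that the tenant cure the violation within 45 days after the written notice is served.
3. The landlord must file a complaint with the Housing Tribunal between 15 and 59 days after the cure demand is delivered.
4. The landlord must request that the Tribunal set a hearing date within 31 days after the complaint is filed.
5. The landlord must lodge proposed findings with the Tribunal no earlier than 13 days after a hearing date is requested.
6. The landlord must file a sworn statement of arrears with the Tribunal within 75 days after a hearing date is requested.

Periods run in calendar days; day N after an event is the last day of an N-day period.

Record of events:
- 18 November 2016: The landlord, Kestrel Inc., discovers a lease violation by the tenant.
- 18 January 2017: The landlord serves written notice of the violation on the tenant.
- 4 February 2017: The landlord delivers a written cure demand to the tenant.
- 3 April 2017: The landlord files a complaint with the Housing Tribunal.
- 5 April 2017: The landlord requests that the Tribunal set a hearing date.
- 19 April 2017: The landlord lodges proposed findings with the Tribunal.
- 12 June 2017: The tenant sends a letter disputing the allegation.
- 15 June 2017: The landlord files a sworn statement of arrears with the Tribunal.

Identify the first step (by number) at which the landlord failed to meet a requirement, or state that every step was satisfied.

None — every step was satisfied

Step 1 — counting 90 days from 18 November 2016 (when the violation is discovered) gives a deadline of 16 February 2017; 18 January 2017 is within that limit.
Step 2 — counting 45 days from 18 January 2017 (when the written notice is served) gives a deadline of 4 March 2017; done 4 February 2017 — timely.
Step 3 — 15 and 59 days from 4 February 2017 (when the cure demand is delivered) are 19 February 2017 and 4 April 2017 respectively; done 3 April 2017, which is between those dates.
Step 4 — counting 31 days from 3 April 2017 (when the complaint is filed) gives a deadline of 4 May 2017; 5 April 2017 is within that limit.
Step 5 — must wait 13 days from 5 April 2017 (when a hearing date is requested), so not before 18 April 2017; done 19 April 2017 — permitted.
Step 6 — counting 75 days from 5 April 2017 (when a hearing date is requested) gives a deadline of 19 June 2017; completed 15 June 2017, before the deadline.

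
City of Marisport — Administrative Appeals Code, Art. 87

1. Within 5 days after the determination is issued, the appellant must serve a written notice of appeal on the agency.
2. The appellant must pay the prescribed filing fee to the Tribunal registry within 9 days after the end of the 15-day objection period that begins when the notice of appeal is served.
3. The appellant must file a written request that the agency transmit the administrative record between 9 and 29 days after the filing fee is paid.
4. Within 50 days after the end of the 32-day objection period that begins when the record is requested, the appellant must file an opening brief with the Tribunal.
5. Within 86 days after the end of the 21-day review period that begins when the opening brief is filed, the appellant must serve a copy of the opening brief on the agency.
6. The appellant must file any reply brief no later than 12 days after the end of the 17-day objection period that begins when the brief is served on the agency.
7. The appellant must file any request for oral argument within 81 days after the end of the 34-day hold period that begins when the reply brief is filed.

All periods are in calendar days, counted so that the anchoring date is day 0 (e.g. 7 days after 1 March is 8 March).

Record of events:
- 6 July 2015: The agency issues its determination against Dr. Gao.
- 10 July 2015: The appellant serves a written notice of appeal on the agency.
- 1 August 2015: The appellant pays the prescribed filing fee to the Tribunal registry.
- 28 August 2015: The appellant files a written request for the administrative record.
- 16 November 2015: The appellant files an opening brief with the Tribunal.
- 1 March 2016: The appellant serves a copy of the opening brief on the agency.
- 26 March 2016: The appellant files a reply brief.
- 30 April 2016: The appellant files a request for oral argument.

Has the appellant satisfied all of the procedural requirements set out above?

Yes

(1) due by 6 July 2015 + 5 days = 11 July 2015; completed 10 July 2015, before the deadline.
(2) due by 25 July 2015 + 9 days = 3 August 2015; completed 1 August 2015, before the deadline.
(3) the permitted window runs from 1 August 2015 + 9 = 10 August 2015 to 1 August 2015 + 29 = 30 August 2015; done 28 August 2015, which is between those dates.
(4) due by 29 September 2015 + 50 days = 18 November 2015; completed 16 November 2015, before the deadline.
(5) due by 7 December 2015 + 86 days = 2 March 2016; 1 March 2016 is within that limit.
(6) due by 18 March 2016 + 12 days = 30 March 2016; completed 26 March 2016, before the deadline.
(7) due by 29 April 2016 + 81 days = 19 July 2016; done 30 April 2016 — timely.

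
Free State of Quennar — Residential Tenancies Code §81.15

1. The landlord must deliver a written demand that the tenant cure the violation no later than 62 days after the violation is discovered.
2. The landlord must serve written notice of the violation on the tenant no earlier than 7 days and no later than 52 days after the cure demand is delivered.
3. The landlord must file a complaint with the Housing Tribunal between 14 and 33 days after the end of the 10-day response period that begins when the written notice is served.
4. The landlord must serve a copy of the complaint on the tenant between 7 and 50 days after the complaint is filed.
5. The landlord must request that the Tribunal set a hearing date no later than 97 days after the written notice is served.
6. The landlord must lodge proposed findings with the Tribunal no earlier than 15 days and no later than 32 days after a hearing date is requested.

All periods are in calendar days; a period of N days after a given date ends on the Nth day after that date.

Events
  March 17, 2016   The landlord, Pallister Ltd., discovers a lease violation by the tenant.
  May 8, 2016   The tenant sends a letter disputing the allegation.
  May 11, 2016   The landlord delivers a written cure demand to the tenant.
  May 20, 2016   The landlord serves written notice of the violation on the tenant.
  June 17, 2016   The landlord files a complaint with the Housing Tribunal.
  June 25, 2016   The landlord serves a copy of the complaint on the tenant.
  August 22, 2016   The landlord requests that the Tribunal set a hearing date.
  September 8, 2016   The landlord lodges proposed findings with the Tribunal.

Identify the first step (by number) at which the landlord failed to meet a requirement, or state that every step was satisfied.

None — every step was satisfied

Step 1: 62 days after March 17, 2016 (when the violation is discovered) is May 18, 2016; done May 11, 2016 — timely.
Step 2: the window is 7–52 days after May 11, 2016 (when the cure demand is delivered), so May 18, 2016 through July 2, 2016; May 20, 2016 falls inside that range.
Step 3: the window is 14–33 days after May 30, 2016 (end of the 10-day response period, which began when the written notice is served on May 20, 2016), so June 13, 2016 through July 2, 2016; June 17, 2016 falls inside that range.
Step 4: the window is 7–50 days after June 17, 2016 (when the complaint is filed), so June 24, 2016 through August 6, 2016; June 25, 2016 falls inside that range.
Step 5: 97 days after May 20, 2016 (when the written notice is served) is August 25, 2016; August 22, 2016 is within that limit.
Step 6: the window is 15–32 days after August 22, 2016 (when a hearing date is requested), so September 6, 2016 through September 23, 2016; done September 8, 2016, which is between those dates.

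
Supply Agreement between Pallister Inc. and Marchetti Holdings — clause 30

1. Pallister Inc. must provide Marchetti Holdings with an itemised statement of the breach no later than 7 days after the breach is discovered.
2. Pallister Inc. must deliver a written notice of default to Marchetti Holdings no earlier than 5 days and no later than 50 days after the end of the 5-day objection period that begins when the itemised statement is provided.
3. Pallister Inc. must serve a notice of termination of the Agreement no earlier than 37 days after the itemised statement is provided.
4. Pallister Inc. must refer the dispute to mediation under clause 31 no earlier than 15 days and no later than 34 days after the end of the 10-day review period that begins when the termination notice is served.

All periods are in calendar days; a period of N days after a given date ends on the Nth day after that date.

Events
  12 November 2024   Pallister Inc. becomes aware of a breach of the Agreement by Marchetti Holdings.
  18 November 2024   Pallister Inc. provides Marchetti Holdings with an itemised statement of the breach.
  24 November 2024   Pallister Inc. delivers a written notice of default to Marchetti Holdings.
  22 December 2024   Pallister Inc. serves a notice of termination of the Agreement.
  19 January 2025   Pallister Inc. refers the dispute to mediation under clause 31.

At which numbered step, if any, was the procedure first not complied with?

(1) due by 12 November 2024 + 7 days = 19 November 2024; 18 November 2024 is within that limit.
(2) the permitted window runs from 23 November 2024 + 5 = 28 November 2024 to 23 November 2024 + 50 = 12 January 2025; done 24 November 2024 — 4 days before the window opened.
That is the first point of non-compliance.

Step 2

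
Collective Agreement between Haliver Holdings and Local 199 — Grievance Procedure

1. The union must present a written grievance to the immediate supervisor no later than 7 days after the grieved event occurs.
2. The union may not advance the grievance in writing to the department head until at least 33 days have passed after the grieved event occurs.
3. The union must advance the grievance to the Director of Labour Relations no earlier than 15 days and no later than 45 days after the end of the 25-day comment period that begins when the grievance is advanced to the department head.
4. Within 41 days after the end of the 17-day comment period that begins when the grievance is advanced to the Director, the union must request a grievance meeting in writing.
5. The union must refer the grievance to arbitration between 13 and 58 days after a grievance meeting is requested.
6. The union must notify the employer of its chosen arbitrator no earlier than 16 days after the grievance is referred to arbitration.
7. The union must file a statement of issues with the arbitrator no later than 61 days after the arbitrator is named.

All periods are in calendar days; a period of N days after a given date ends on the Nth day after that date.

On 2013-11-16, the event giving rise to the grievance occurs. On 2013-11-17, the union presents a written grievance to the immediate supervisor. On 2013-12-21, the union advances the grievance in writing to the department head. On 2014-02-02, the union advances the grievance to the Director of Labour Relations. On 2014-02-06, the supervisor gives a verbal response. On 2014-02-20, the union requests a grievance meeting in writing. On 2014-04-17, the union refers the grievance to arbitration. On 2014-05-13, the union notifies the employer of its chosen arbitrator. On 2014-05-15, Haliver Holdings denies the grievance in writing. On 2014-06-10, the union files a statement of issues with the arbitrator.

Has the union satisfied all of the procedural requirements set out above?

Step 1 — counting 7 days from 2013-11-16 (when the grieved event occurs) gives a deadline of 2013-11-23; 2013-11-17 is within that limit.
Step 2 — must wait 33 days from 2013-11-16 (when the grieved event occurs), so not before 2013-12-19; done 2013-12-21 — permitted.
Step 3 — 15 and 45 days from 2014-01-15 (end of the 25-day comment period, which began when the grievance is advanced to the department head on 2013-12-21) are 2014-01-30 and 2014-03-01 respectively; done 2014-02-02, which is between those dates.
Step 4 — counting 41 days from 2014-02-19 (end of the 17-day comment period, which began when the grievance is advanced to the Director on 2014-02-02) gives a deadline of 2014-04-01; 2014-02-20 is within that limit.
Step 5 — 13 and 58 days from 2014-02-20 (when a grievance meeting is requested) are 2014-03-05 and 2014-04-19 respectively; done 2014-04-17, which is between those dates.
Step 6 — must wait 16 days from 2014-04-17 (when the grievance is referred to arbitration), so not before 2014-05-03; 2014-05-13 is on or after that date.
Step 7 — counting 61 days from 2014-05-13 (when the arbitrator is named) gives a deadline of 2014-07-13; done 2014-06-10 — timely.

Yes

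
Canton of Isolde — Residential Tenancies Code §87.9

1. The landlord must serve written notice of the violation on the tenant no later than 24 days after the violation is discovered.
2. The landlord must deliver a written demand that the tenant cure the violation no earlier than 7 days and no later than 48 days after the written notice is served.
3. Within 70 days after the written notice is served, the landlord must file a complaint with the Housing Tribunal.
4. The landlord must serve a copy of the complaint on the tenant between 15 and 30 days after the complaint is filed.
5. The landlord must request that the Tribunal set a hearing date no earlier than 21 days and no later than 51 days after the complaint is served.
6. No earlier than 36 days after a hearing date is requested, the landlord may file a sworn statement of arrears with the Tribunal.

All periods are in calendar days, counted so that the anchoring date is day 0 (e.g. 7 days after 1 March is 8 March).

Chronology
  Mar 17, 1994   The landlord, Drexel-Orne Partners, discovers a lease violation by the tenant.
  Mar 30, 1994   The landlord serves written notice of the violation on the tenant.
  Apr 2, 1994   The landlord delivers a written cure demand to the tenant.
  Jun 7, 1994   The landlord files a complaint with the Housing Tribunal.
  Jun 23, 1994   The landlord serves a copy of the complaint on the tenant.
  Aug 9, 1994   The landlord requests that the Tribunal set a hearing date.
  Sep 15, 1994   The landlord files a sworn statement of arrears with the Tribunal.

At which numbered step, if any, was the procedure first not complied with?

Step 2

Step 1: 24 days after Mar 17, 1994 (when the violation is discovered) is Apr 10, 1994; done Mar 30, 1994 — timely.
Step 2: the window is 7–48 days after Mar 30, 1994 (when the written notice is served), so Apr 6, 1994 through May 17, 1994; Apr 2, 1994 is 4 days too early.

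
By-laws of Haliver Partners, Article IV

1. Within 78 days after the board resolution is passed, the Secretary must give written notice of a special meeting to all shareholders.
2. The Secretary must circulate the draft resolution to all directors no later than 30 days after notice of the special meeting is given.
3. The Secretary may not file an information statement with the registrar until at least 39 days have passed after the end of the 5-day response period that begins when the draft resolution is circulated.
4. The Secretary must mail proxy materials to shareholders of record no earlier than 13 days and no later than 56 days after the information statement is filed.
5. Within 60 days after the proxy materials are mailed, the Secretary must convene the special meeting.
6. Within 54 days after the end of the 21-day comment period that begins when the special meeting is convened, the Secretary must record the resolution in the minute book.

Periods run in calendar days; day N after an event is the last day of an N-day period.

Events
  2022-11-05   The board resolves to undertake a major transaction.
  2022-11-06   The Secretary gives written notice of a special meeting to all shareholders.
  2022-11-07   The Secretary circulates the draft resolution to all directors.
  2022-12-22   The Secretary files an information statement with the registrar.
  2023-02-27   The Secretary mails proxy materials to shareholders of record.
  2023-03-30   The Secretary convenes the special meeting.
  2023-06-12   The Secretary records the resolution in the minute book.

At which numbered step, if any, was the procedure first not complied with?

Step 4

Step 1: 78 days after 2022-11-05 (when the board resolution is passed) is 2023-01-22; 2022-11-06 is within that limit.
Step 2: 30 days after 2022-11-06 (when notice of the special meeting is given) is 2022-12-06; 2022-11-07 is within that limit.
Step 3: the earliest permitted date is 39 days after 2022-11-12 (end of the 5-day response period, which began when the draft resolution is circulated on 2022-11-07), i.e. 2022-12-21; done 2022-12-22, after the minimum wait.
Step 4: the window is 13–56 days after 2022-12-22 (when the information statement is filed), so 2023-01-04 through 2023-02-16; 2023-02-27 is 11 days past the end of the window.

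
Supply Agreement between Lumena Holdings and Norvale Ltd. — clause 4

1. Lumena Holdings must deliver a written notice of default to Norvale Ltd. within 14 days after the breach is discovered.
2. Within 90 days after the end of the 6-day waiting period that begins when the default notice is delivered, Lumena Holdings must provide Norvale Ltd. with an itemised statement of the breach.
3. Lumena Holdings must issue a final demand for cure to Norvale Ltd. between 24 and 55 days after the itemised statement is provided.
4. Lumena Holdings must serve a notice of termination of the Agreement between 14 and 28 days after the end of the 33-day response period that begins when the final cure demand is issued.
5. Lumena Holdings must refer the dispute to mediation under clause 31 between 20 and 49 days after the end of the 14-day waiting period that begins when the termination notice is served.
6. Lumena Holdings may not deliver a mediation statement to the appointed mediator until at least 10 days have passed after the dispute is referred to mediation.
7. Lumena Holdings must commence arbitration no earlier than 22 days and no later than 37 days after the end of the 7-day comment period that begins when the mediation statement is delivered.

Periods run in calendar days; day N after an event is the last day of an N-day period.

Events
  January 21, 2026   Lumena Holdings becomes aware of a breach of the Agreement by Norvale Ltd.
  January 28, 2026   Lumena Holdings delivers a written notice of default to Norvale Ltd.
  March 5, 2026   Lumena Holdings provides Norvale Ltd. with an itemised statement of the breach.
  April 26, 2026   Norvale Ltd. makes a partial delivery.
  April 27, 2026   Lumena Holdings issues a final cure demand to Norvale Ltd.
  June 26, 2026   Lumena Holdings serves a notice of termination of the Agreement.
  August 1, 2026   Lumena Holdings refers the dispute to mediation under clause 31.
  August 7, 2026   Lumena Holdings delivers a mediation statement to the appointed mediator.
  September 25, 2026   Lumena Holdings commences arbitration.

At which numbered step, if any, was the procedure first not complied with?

Step 6

Step 1: 14 days after January 21, 2026 (when the breach is discovered) is February 4, 2026; January 28, 2026 is within that limit.
Step 2: 90 days after February 3, 2026 (end of the 6-day waiting period, which began when the default notice is delivered on January 28, 2026) is May 4, 2026; March 5, 2026 is within that limit.
Step 3: the window is 24–55 days after March 5, 2026 (when the itemised statement is provided), so March 29, 2026 through April 29, 2026; done April 27, 2026, which is between those dates.
Step 4: the window is 14–28 days after May 30, 2026 (end of the 33-day response period, which began when the final cure demand is issued on April 27, 2026), so June 13, 2026 through June 27, 2026; done June 26, 2026 — within the window.
Step 5: the window is 20–49 days after July 10, 2026 (end of the 14-day waiting period, which began when the termination notice is served on June 26, 2026), so July 30, 2026 through August 28, 2026; done August 1, 2026 — within the window.
Step 6: the earliest permitted date is 10 days after August 1, 2026 (when the dispute is referred to mediation), i.e. August 11, 2026; acted on August 7, 2026, 4 days prematurely.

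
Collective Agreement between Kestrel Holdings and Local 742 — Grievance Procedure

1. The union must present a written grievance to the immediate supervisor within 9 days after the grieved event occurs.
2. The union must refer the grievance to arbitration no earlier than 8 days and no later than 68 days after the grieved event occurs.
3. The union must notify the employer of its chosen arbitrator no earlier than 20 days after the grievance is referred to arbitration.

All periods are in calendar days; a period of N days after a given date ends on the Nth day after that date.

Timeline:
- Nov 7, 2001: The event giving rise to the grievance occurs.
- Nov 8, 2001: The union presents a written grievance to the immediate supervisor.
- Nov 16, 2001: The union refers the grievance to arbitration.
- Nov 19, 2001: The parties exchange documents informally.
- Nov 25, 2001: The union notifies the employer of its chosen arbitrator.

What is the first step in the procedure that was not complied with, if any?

Step 3

Step 1: 9 days after Nov 7, 2001 (when the grieved event occurs) is Nov 16, 2001; Nov 8, 2001 is within that limit.
Step 2: the window is 8–68 days after Nov 7, 2001 (when the grieved event occurs), so Nov 15, 2001 through Jan 14, 2002; done Nov 16, 2001 — within the window.
Step 3: the earliest permitted date is 20 days after Nov 16, 2001 (when the grievance is referred to arbitration), i.e. Dec 6, 2001; Nov 25, 2001 is 11 days before the earliest permitted date.
No need to go further; step 3 was not satisfied.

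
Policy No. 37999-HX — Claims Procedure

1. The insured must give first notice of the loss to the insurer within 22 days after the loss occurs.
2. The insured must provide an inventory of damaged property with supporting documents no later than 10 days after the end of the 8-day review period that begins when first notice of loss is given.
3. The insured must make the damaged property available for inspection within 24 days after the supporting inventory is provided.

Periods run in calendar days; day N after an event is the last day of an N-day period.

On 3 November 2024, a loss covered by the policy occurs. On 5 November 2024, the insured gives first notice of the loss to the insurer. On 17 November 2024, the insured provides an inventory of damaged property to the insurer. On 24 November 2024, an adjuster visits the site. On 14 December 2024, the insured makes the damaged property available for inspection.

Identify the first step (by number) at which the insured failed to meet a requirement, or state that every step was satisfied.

(1) due by 3 November 2024 + 22 days = 25 November 2024; 5 November 2024 is within that limit.
(2) due by 13 November 2024 + 10 days = 23 November 2024; completed 17 November 2024, before the deadline.
(3) due by 17 November 2024 + 24 days = 11 December 2024; not done until 14 December 2024, 3 days after the deadline.
No need to go further; step 3 was not satisfied.

Step 3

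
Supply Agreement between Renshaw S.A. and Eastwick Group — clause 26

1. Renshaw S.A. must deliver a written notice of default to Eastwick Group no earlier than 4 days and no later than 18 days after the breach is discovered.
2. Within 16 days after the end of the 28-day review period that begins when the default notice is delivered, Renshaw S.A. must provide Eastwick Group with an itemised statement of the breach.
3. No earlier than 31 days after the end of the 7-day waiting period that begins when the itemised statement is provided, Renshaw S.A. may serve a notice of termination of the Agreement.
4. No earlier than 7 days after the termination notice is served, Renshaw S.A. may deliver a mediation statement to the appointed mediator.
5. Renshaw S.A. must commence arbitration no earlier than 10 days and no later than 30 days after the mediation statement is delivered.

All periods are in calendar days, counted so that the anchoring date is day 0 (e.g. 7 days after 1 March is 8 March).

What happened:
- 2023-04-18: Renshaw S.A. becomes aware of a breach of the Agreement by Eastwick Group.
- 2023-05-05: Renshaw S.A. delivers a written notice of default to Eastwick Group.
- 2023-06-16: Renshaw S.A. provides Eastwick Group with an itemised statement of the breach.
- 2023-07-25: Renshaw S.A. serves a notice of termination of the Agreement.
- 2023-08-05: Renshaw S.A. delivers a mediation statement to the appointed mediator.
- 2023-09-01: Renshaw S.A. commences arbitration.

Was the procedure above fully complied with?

Yes

Step 1 — 4 and 18 days from 2023-04-18 (when the breach is discovered) are 2023-04-22 and 2023-05-06 respectively; 2023-05-05 falls inside that range.
Step 2 — counting 16 days from 2023-06-02 (end of the 28-day review period, which began when the default notice is delivered on 2023-05-05) gives a deadline of 2023-06-18; 2023-06-16 is within that limit.
Step 3 — must wait 31 days from 2023-06-23 (end of the 7-day waiting period, which began when the itemised statement is provided on 2023-06-16), so not before 2023-07-24; 2023-07-25 is on or after that date.
Step 4 — must wait 7 days from 2023-07-25 (when the termination notice is served), so not before 2023-08-01; 2023-08-05 is on or after that date.
Step 5 — 10 and 30 days from 2023-08-05 (when the mediation statement is delivered) are 2023-08-15 and 2023-09-04 respectively; done 2023-09-01, which is between those dates.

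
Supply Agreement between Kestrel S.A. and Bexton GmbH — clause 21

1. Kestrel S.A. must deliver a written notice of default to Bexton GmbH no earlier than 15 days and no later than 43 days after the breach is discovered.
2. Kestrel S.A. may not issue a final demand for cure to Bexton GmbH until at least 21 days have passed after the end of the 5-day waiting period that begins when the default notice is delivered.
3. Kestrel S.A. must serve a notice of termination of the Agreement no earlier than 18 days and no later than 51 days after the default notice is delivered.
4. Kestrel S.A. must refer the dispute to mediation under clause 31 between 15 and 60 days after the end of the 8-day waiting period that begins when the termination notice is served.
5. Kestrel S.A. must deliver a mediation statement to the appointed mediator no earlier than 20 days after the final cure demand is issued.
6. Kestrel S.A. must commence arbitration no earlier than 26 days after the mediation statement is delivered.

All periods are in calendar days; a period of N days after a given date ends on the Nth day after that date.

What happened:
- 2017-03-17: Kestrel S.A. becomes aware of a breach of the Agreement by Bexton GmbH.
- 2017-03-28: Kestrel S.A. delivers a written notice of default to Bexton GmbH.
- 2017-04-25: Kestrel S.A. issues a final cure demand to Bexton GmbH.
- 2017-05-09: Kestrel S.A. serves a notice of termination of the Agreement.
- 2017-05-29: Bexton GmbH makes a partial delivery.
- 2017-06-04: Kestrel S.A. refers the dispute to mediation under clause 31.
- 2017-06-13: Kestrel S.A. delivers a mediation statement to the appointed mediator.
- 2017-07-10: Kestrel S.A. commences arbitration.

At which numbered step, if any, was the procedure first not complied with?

Step 1: the window is 15–43 days after 2017-03-17 (when the breach is discovered), so 2017-04-01 through 2017-04-29; done 2017-03-28 — 4 days before the window opened.
Later steps need not be reached.

Step 1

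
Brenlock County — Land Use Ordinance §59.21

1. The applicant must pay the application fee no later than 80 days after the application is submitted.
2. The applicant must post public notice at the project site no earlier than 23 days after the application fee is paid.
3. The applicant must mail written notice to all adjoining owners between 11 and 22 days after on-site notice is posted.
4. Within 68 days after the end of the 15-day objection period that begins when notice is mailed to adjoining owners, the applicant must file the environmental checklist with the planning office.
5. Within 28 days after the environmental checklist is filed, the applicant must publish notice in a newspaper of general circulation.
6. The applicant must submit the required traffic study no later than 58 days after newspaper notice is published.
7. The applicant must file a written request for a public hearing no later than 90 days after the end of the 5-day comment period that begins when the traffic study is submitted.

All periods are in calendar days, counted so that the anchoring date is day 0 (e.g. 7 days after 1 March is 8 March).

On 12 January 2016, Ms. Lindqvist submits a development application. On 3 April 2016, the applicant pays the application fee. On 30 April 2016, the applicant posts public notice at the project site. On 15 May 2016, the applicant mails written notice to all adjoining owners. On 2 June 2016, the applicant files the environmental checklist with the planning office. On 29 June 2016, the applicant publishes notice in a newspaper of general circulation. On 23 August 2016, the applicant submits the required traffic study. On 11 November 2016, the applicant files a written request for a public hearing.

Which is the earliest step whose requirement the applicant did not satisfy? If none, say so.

Step 1

(1) due by 12 January 2016 + 80 days = 1 April 2016; not done until 3 April 2016, 2 days after the deadline.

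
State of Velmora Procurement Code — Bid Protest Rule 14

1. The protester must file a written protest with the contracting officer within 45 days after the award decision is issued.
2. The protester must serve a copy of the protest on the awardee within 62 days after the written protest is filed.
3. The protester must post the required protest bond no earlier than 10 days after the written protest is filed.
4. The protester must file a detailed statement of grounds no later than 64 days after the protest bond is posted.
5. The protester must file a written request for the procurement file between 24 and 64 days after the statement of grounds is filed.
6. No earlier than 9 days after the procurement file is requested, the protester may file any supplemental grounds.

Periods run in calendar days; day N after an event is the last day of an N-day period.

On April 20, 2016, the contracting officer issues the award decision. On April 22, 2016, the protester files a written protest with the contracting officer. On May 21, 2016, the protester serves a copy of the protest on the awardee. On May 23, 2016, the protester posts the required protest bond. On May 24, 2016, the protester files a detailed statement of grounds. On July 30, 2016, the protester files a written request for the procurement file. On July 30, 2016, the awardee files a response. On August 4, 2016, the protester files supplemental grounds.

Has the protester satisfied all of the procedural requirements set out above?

Step 1 — counting 45 days from April 20, 2016 (when the award decision is issued) gives a deadline of June 4, 2016; April 22, 2016 is within that limit.
Step 2 — counting 62 days from April 22, 2016 (when the written protest is filed) gives a deadline of June 23, 2016; May 21, 2016 is within that limit.
Step 3 — must wait 10 days from April 22, 2016 (when the written protest is filed), so not before May 2, 2016; done May 23, 2016, after the minimum wait.
Step 4 — counting 64 days from May 23, 2016 (when the protest bond is posted) gives a deadline of July 26, 2016; May 24, 2016 is within that limit.
Step 5 — 24 and 64 days from May 24, 2016 (when the statement of grounds is filed) are June 17, 2016 and July 27, 2016 respectively; done July 30, 2016 — 3 days after the window closed.
That is the first point of non-compliance.

No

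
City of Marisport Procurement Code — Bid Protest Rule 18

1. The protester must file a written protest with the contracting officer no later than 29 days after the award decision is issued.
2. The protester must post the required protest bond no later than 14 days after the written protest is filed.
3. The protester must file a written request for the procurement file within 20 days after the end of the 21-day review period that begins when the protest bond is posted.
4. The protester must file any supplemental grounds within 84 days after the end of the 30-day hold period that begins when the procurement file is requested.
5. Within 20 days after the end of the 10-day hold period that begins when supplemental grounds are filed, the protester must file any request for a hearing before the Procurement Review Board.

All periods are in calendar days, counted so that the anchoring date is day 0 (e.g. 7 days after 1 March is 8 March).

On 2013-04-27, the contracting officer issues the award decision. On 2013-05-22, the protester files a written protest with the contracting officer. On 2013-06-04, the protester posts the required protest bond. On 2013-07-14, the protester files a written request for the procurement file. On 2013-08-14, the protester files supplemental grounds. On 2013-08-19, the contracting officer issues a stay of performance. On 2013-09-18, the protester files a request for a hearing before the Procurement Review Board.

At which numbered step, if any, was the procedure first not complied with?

Step 1 — counting 29 days from 2013-04-27 (when the award decision is issued) gives a deadline of 2013-05-26; done 2013-05-22 — timely.
Step 2 — counting 14 days from 2013-05-22 (when the written protest is filed) gives a deadline of 2013-06-05; done 2013-06-04 — timely.
Step 3 — counting 20 days from 2013-06-25 (end of the 21-day review period, which began when the protest bond is posted on 2013-06-04) gives a deadline of 2013-07-15; completed 2013-07-14, before the deadline.
Step 4 — counting 84 days from 2013-08-13 (end of the 30-day hold period, which began when the procurement file is requested on 2013-07-14) gives a deadline of 2013-11-05; 2013-08-14 is within that limit.
Step 5 — counting 20 days from 2013-08-24 (end of the 10-day hold period, which began when supplemental grounds are filed on 2013-08-14) gives a deadline of 2013-09-13; done 2013-09-18 — 5 days late.

Step 5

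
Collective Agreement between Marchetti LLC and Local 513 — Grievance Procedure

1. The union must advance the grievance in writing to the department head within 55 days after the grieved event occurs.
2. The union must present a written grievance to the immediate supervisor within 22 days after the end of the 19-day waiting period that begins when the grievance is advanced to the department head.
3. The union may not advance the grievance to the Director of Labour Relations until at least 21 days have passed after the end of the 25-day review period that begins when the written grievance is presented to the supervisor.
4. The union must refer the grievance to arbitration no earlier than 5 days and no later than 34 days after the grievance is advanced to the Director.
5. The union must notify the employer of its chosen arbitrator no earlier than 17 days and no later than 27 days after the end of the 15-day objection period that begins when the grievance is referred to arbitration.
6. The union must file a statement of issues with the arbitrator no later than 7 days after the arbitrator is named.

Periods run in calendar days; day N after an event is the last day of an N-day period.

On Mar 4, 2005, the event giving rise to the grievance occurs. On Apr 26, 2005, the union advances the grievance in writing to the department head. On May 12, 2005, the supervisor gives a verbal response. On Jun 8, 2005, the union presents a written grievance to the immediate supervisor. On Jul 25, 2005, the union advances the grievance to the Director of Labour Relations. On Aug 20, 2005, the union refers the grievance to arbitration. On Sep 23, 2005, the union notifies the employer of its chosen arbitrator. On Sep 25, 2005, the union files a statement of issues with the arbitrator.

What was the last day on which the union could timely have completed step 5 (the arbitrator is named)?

Oct 1, 2005

The grievance is referred to arbitration on Aug 20, 2005; the 15-day objection period therefore ends Sep 4, 2005, and step 5 runs from that date. The window is 17–27 days after Sep 4, 2005; it closes on Oct 1, 2005.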